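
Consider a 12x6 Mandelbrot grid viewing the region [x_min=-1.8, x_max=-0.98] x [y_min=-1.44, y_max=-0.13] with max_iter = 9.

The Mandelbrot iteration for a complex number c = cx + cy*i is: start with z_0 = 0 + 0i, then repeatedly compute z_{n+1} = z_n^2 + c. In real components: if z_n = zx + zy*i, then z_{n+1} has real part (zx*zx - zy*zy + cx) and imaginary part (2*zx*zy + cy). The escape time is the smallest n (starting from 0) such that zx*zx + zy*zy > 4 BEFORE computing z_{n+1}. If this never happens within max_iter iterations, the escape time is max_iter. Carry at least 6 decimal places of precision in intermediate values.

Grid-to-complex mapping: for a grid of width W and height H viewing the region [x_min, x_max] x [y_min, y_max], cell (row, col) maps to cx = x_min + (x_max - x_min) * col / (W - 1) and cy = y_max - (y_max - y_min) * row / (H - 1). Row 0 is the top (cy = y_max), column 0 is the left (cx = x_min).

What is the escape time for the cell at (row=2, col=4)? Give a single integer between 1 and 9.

z_0 = 0 + 0i, c = -1.5018 + -0.6540i
Iter 1: z = -1.5018 + -0.6540i, |z|^2 = 2.6832
Iter 2: z = 0.3259 + 1.3104i, |z|^2 = 1.8233
Iter 3: z = -3.1127 + 0.2002i, |z|^2 = 9.7289
Escaped at iteration 3

Answer: 3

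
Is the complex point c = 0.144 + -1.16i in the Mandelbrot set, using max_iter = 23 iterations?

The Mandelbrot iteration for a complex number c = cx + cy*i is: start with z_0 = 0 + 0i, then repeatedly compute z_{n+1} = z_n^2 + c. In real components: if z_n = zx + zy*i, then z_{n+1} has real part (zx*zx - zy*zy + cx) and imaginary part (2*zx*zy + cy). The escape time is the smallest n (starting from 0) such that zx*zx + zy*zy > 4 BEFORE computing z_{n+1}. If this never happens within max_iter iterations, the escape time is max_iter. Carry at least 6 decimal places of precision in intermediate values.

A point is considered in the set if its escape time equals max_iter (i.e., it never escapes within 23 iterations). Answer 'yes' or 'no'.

Answer: no

Derivation:
z_0 = 0 + 0i, c = 0.1440 + -1.1600i
Iter 1: z = 0.1440 + -1.1600i, |z|^2 = 1.3663
Iter 2: z = -1.1809 + -1.4941i, |z|^2 = 3.6267
Iter 3: z = -0.6938 + 2.3686i, |z|^2 = 6.0917
Escaped at iteration 3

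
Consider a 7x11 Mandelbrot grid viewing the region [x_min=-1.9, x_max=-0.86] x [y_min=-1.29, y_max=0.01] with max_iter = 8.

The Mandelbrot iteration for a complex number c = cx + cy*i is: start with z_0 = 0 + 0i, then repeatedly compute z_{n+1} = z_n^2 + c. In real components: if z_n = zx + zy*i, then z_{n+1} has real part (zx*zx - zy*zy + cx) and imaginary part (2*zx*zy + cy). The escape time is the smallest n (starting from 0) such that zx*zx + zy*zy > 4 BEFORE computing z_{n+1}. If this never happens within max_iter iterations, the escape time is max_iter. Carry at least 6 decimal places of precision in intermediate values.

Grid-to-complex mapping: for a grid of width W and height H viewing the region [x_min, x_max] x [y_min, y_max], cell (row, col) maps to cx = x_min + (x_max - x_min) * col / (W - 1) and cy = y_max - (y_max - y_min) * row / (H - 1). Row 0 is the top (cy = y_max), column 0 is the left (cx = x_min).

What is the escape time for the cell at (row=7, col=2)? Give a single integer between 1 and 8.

z_0 = 0 + 0i, c = -1.5533 + -0.9000i
Iter 1: z = -1.5533 + -0.9000i, |z|^2 = 3.2228
Iter 2: z = 0.0495 + 1.8960i, |z|^2 = 3.5973
Iter 3: z = -5.1457 + -0.7123i, |z|^2 = 26.9855
Escaped at iteration 3

Answer: 3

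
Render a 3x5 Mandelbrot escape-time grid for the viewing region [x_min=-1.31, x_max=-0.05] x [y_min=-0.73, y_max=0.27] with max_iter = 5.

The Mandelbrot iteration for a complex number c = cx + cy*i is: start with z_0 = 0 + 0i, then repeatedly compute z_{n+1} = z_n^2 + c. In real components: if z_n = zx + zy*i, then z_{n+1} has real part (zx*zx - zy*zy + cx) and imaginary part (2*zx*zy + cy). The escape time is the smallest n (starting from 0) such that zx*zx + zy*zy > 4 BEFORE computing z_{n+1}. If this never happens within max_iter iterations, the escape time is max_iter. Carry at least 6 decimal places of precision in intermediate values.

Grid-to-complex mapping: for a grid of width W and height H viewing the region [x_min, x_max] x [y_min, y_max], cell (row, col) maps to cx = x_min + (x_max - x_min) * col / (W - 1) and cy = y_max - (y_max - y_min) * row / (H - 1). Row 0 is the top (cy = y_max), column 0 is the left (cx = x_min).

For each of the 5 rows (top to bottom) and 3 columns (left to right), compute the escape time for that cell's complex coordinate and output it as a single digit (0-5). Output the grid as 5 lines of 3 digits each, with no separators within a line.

(row=0, col=0): c = -1.3100 + 0.2700i → escape time 5
(row=0, col=1): c = -0.6800 + 0.2700i → escape time 5
(row=0, col=2): c = -0.0500 + 0.2700i → escape time 5
(row=1, col=0): c = -1.3100 + 0.0200i → escape time 5
(row=1, col=1): c = -0.6800 + 0.0200i → escape time 5
(row=1, col=2): c = -0.0500 + 0.0200i → escape time 5
(row=2, col=0): c = -1.3100 + -0.2300i → escape time 5
(row=2, col=1): c = -0.6800 + -0.2300i → escape time 5
(row=2, col=2): c = -0.0500 + -0.2300i → escape time 5
(row=3, col=0): c = -1.3100 + -0.4800i → escape time 4
(row=3, col=1): c = -0.6800 + -0.4800i → escape time 5
(row=3, col=2): c = -0.0500 + -0.4800i → escape time 5
(row=4, col=0): c = -1.3100 + -0.7300i → escape time 3
(row=4, col=1): c = -0.6800 + -0.7300i → escape time 5
(row=4, col=2): c = -0.0500 + -0.7300i → escape time 5

Answer: 555
555
555
455
355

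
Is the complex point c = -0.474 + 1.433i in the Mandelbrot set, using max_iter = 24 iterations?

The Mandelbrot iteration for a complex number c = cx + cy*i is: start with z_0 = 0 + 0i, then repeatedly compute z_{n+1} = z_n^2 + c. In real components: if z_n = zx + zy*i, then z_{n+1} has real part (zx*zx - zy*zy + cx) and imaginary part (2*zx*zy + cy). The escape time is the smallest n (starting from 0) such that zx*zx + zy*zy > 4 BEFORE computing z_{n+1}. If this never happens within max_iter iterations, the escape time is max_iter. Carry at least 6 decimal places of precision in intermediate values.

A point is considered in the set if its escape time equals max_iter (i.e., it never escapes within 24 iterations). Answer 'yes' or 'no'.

Answer: no

Derivation:
z_0 = 0 + 0i, c = -0.4740 + 1.4330i
Iter 1: z = -0.4740 + 1.4330i, |z|^2 = 2.2782
Iter 2: z = -2.3028 + 0.0745i, |z|^2 = 5.3085
Escaped at iteration 2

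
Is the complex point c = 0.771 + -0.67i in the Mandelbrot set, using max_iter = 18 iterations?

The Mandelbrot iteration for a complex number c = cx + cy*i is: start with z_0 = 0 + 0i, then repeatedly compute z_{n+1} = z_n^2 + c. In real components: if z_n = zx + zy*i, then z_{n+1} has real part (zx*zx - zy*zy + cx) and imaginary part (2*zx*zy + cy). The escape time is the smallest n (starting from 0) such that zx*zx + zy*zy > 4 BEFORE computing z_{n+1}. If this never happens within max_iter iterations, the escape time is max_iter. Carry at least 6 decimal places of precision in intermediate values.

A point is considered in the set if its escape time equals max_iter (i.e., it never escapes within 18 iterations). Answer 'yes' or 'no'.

Answer: no

Derivation:
z_0 = 0 + 0i, c = 0.7710 + -0.6700i
Iter 1: z = 0.7710 + -0.6700i, |z|^2 = 1.0433
Iter 2: z = 0.9165 + -1.7031i, |z|^2 = 3.7407
Iter 3: z = -1.2896 + -3.7920i, |z|^2 = 16.0424
Escaped at iteration 3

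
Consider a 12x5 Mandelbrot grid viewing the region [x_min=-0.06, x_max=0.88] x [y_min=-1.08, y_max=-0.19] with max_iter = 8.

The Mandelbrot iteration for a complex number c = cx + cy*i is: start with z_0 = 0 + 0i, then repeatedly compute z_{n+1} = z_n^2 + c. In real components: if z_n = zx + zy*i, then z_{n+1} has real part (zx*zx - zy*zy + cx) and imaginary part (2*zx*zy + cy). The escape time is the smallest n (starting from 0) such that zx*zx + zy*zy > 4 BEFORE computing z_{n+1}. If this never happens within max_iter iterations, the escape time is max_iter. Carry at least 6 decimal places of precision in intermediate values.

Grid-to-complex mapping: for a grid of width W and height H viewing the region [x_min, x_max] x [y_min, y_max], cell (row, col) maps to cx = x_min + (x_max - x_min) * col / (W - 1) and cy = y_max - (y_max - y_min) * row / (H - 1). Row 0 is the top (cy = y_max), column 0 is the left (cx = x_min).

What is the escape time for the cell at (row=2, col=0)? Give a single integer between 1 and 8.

z_0 = 0 + 0i, c = -0.0600 + -0.6350i
Iter 1: z = -0.0600 + -0.6350i, |z|^2 = 0.4068
Iter 2: z = -0.4596 + -0.5588i, |z|^2 = 0.5235
Iter 3: z = -0.1610 + -0.1213i, |z|^2 = 0.0406
Iter 4: z = -0.0488 + -0.5959i, |z|^2 = 0.3575
Iter 5: z = -0.4128 + -0.5768i, |z|^2 = 0.5031
Iter 6: z = -0.2224 + -0.1588i, |z|^2 = 0.0747
Iter 7: z = -0.0358 + -0.5644i, |z|^2 = 0.3198

Answer: 8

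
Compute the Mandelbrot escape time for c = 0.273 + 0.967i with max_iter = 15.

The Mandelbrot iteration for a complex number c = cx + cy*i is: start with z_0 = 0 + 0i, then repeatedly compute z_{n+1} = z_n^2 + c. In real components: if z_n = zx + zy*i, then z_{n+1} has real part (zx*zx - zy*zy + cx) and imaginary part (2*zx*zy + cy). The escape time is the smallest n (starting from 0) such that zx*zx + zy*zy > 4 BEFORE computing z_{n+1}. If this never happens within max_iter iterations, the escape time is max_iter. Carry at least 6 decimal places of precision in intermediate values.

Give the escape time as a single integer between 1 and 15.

Answer: 4

Derivation:
z_0 = 0 + 0i, c = 0.2730 + 0.9670i
Iter 1: z = 0.2730 + 0.9670i, |z|^2 = 1.0096
Iter 2: z = -0.5876 + 1.4950i, |z|^2 = 2.5802
Iter 3: z = -1.6167 + -0.7898i, |z|^2 = 3.2376
Iter 4: z = 2.2631 + 3.5208i, |z|^2 = 17.5174
Escaped at iteration 4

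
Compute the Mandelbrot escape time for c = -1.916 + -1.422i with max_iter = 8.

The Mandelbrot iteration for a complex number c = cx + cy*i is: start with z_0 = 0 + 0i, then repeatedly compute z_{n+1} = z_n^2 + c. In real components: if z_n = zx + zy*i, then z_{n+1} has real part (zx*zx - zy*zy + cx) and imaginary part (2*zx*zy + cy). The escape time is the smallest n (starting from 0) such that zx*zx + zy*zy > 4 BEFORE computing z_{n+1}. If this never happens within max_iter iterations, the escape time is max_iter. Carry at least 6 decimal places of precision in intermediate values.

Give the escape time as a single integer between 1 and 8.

Answer: 1

Derivation:
z_0 = 0 + 0i, c = -1.9160 + -1.4220i
Iter 1: z = -1.9160 + -1.4220i, |z|^2 = 5.6931
Escaped at iteration 1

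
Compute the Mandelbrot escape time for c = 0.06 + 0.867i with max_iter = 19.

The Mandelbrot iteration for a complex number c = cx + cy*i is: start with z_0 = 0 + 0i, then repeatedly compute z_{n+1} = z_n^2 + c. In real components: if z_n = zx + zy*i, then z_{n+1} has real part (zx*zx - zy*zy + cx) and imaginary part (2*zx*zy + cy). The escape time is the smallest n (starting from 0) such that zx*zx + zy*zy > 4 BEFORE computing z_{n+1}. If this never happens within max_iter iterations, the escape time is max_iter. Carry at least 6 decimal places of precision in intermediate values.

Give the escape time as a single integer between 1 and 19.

z_0 = 0 + 0i, c = 0.0600 + 0.8670i
Iter 1: z = 0.0600 + 0.8670i, |z|^2 = 0.7553
Iter 2: z = -0.6881 + 0.9710i, |z|^2 = 1.4164
Iter 3: z = -0.4095 + -0.4693i, |z|^2 = 0.3879
Iter 4: z = 0.0074 + 1.2513i, |z|^2 = 1.5659
Iter 5: z = -1.5058 + 0.8855i, |z|^2 = 3.0514
Iter 6: z = 1.5433 + -1.7997i, |z|^2 = 5.6206
Escaped at iteration 6

Answer: 6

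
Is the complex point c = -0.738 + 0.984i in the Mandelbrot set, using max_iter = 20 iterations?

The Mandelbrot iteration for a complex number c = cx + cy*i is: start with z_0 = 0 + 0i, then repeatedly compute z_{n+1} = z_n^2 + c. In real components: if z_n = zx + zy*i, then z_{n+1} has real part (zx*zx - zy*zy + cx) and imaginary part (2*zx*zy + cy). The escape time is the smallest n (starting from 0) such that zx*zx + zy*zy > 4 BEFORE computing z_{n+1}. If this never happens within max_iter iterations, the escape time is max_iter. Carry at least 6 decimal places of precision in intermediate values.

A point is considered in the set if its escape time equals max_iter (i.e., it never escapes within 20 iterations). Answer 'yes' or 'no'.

Answer: no

Derivation:
z_0 = 0 + 0i, c = -0.7380 + 0.9840i
Iter 1: z = -0.7380 + 0.9840i, |z|^2 = 1.5129
Iter 2: z = -1.1616 + -0.4684i, |z|^2 = 1.5687
Iter 3: z = 0.3920 + 2.0722i, |z|^2 = 4.4475
Escaped at iteration 3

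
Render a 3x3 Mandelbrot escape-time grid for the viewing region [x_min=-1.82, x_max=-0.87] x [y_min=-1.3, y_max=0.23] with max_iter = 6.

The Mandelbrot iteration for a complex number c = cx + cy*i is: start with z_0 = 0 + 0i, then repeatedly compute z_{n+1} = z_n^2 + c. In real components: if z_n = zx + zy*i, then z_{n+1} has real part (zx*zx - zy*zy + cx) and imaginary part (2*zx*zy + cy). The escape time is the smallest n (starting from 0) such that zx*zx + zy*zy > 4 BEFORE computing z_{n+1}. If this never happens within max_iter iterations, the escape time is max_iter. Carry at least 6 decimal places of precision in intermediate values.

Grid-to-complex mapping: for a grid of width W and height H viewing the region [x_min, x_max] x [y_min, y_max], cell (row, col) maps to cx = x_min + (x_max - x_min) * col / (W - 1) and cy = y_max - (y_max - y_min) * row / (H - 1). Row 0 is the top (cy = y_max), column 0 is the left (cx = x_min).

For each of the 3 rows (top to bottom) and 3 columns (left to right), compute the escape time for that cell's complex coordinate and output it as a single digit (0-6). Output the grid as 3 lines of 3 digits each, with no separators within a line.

Answer: 466
335
122

Derivation:
(row=0, col=0): c = -1.8200 + 0.2300i → escape time 4
(row=0, col=1): c = -1.3450 + 0.2300i → escape time 6
(row=0, col=2): c = -0.8700 + 0.2300i → escape time 6
(row=1, col=0): c = -1.8200 + -0.5350i → escape time 3
(row=1, col=1): c = -1.3450 + -0.5350i → escape time 3
(row=1, col=2): c = -0.8700 + -0.5350i → escape time 5
(row=2, col=0): c = -1.8200 + -1.3000i → escape time 1
(row=2, col=1): c = -1.3450 + -1.3000i → escape time 2
(row=2, col=2): c = -0.8700 + -1.3000i → escape time 2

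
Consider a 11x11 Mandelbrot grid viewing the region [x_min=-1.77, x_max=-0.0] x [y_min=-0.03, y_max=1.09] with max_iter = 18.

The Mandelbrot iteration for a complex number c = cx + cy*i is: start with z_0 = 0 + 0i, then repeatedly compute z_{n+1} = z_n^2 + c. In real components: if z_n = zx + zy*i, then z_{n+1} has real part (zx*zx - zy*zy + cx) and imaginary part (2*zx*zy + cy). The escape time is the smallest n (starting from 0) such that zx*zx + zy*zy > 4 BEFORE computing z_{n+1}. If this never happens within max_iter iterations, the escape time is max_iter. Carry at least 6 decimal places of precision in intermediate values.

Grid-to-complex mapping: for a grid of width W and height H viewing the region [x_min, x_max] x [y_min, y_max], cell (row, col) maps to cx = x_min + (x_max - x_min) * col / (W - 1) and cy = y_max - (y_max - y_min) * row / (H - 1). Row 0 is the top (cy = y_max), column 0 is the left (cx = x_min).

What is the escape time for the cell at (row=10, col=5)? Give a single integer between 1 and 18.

Answer: 18

Derivation:
z_0 = 0 + 0i, c = -0.8850 + -0.0300i
Iter 1: z = -0.8850 + -0.0300i, |z|^2 = 0.7841
Iter 2: z = -0.1027 + 0.0231i, |z|^2 = 0.0111
Iter 3: z = -0.8750 + -0.0347i, |z|^2 = 0.7668
Iter 4: z = -0.1206 + 0.0308i, |z|^2 = 0.0155
Iter 5: z = -0.8714 + -0.0374i, |z|^2 = 0.7607
Iter 6: z = -0.1271 + 0.0352i, |z|^2 = 0.0174
Iter 7: z = -0.8701 + -0.0390i, |z|^2 = 0.7586
Iter 8: z = -0.1294 + 0.0378i, |z|^2 = 0.0182
Iter 9: z = -0.8697 + -0.0398i, |z|^2 = 0.7579
Iter 10: z = -0.1303 + 0.0392i, |z|^2 = 0.0185
Iter 11: z = -0.8696 + -0.0402i, |z|^2 = 0.7578
Iter 12: z = -0.1305 + 0.0399i, |z|^2 = 0.0186
Iter 13: z = -0.8696 + -0.0404i, |z|^2 = 0.7578
Iter 14: z = -0.1305 + 0.0403i, |z|^2 = 0.0186
Iter 15: z = -0.8696 + -0.0405i, |z|^2 = 0.7578
Iter 16: z = -0.1304 + 0.0405i, |z|^2 = 0.0187
Iter 17: z = -0.8696 + -0.0406i, |z|^2 = 0.7579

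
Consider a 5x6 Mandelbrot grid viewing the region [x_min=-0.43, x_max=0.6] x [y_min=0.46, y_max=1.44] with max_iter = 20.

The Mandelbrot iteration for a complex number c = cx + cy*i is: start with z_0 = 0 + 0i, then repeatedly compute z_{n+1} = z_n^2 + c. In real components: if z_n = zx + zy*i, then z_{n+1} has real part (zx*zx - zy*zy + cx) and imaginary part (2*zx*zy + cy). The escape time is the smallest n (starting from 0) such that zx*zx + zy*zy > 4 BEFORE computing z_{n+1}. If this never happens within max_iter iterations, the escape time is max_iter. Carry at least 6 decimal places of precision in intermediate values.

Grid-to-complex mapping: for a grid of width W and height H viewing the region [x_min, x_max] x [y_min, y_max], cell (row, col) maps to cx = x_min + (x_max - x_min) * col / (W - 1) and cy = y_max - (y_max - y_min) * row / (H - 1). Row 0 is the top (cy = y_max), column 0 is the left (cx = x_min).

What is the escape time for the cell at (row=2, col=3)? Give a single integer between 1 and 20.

z_0 = 0 + 0i, c = 0.3425 + 1.0480i
Iter 1: z = 0.3425 + 1.0480i, |z|^2 = 1.2156
Iter 2: z = -0.6385 + 1.7659i, |z|^2 = 3.5260
Iter 3: z = -2.3682 + -1.2070i, |z|^2 = 7.0650
Escaped at iteration 3

Answer: 3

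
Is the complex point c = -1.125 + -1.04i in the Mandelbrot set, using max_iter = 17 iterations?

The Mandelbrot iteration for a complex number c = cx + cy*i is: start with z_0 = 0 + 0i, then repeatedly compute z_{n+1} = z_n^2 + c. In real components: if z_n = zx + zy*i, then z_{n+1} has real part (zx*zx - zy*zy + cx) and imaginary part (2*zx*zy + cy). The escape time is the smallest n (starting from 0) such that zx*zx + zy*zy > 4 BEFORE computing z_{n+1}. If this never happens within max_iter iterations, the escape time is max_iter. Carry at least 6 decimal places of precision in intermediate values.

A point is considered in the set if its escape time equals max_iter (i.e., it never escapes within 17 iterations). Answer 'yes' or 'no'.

z_0 = 0 + 0i, c = -1.1250 + -1.0400i
Iter 1: z = -1.1250 + -1.0400i, |z|^2 = 2.3472
Iter 2: z = -0.9410 + 1.3000i, |z|^2 = 2.5754
Iter 3: z = -1.9296 + -3.4865i, |z|^2 = 15.8792
Escaped at iteration 3

Answer: no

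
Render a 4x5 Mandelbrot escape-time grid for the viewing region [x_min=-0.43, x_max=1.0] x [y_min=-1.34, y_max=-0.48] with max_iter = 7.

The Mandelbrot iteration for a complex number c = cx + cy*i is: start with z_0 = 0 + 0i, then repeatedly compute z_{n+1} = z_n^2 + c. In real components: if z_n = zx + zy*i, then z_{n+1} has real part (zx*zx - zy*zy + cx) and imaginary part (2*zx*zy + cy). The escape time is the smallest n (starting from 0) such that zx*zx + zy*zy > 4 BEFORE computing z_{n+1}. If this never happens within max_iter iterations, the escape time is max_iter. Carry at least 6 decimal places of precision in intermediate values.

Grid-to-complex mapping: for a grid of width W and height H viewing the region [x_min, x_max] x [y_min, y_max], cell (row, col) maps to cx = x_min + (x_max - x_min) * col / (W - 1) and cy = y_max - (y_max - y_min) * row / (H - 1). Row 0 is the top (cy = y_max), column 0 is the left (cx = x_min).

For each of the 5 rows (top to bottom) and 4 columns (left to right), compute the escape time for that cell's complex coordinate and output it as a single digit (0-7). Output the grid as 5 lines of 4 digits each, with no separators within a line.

Answer: 7742
7732
5632
4422
2222

Derivation:
(row=0, col=0): c = -0.4300 + -0.4800i → escape time 7
(row=0, col=1): c = 0.0467 + -0.4800i → escape time 7
(row=0, col=2): c = 0.5233 + -0.4800i → escape time 4
(row=0, col=3): c = 1.0000 + -0.4800i → escape time 2
(row=1, col=0): c = -0.4300 + -0.6950i → escape time 7
(row=1, col=1): c = 0.0467 + -0.6950i → escape time 7
(row=1, col=2): c = 0.5233 + -0.6950i → escape time 3
(row=1, col=3): c = 1.0000 + -0.6950i → escape time 2
(row=2, col=0): c = -0.4300 + -0.9100i → escape time 5
(row=2, col=1): c = 0.0467 + -0.9100i → escape time 6
(row=2, col=2): c = 0.5233 + -0.9100i → escape time 3
(row=2, col=3): c = 1.0000 + -0.9100i → escape time 2
(row=3, col=0): c = -0.4300 + -1.1250i → escape time 4
(row=3, col=1): c = 0.0467 + -1.1250i → escape time 4
(row=3, col=2): c = 0.5233 + -1.1250i → escape time 2
(row=3, col=3): c = 1.0000 + -1.1250i → escape time 2
(row=4, col=0): c = -0.4300 + -1.3400i → escape time 2
(row=4, col=1): c = 0.0467 + -1.3400i → escape time 2
(row=4, col=2): c = 0.5233 + -1.3400i → escape time 2
(row=4, col=3): c = 1.0000 + -1.3400i → escape time 2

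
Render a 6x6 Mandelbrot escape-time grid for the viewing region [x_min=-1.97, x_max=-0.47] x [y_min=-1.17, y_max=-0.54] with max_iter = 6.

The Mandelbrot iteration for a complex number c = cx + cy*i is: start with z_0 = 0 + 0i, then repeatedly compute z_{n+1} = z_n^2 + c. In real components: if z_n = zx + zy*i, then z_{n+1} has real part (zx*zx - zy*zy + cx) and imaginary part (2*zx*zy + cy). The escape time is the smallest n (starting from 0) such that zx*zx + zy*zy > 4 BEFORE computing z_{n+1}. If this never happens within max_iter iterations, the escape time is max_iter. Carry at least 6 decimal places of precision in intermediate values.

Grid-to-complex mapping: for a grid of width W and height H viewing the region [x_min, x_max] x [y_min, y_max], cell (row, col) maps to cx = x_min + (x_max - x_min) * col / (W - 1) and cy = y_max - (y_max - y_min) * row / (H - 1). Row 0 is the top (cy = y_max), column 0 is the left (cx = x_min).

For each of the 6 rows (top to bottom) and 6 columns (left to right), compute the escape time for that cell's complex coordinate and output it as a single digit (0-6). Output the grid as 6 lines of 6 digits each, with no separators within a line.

(row=0, col=0): c = -1.9700 + -0.5400i → escape time 1
(row=0, col=1): c = -1.6700 + -0.5400i → escape time 3
(row=0, col=2): c = -1.3700 + -0.5400i → escape time 3
(row=0, col=3): c = -1.0700 + -0.5400i → escape time 5
(row=0, col=4): c = -0.7700 + -0.5400i → escape time 6
(row=0, col=5): c = -0.4700 + -0.5400i → escape time 6
(row=1, col=0): c = -1.9700 + -0.6660i → escape time 1
(row=1, col=1): c = -1.6700 + -0.6660i → escape time 3
(row=1, col=2): c = -1.3700 + -0.6660i → escape time 3
(row=1, col=3): c = -1.0700 + -0.6660i → escape time 4
(row=1, col=4): c = -0.7700 + -0.6660i → escape time 5
(row=1, col=5): c = -0.4700 + -0.6660i → escape time 6
(row=2, col=0): c = -1.9700 + -0.7920i → escape time 1
(row=2, col=1): c = -1.6700 + -0.7920i → escape time 3
(row=2, col=2): c = -1.3700 + -0.7920i → escape time 3
(row=2, col=3): c = -1.0700 + -0.7920i → escape time 3
(row=2, col=4): c = -0.7700 + -0.7920i → escape time 4
(row=2, col=5): c = -0.4700 + -0.7920i → escape time 6
(row=3, col=0): c = -1.9700 + -0.9180i → escape time 1
(row=3, col=1): c = -1.6700 + -0.9180i → escape time 2
(row=3, col=2): c = -1.3700 + -0.9180i → escape time 3
(row=3, col=3): c = -1.0700 + -0.9180i → escape time 3
(row=3, col=4): c = -0.7700 + -0.9180i → escape time 4
(row=3, col=5): c = -0.4700 + -0.9180i → escape time 4
(row=4, col=0): c = -1.9700 + -1.0440i → escape time 1
(row=4, col=1): c = -1.6700 + -1.0440i → escape time 2
(row=4, col=2): c = -1.3700 + -1.0440i → escape time 3
(row=4, col=3): c = -1.0700 + -1.0440i → escape time 3
(row=4, col=4): c = -0.7700 + -1.0440i → escape time 3
(row=4, col=5): c = -0.4700 + -1.0440i → escape time 4
(row=5, col=0): c = -1.9700 + -1.1700i → escape time 1
(row=5, col=1): c = -1.6700 + -1.1700i → escape time 1
(row=5, col=2): c = -1.3700 + -1.1700i → escape time 2
(row=5, col=3): c = -1.0700 + -1.1700i → escape time 3
(row=5, col=4): c = -0.7700 + -1.1700i → escape time 3
(row=5, col=5): c = -0.4700 + -1.1700i → escape time 3

Answer: 133566
133456
133346
123344
123334
112333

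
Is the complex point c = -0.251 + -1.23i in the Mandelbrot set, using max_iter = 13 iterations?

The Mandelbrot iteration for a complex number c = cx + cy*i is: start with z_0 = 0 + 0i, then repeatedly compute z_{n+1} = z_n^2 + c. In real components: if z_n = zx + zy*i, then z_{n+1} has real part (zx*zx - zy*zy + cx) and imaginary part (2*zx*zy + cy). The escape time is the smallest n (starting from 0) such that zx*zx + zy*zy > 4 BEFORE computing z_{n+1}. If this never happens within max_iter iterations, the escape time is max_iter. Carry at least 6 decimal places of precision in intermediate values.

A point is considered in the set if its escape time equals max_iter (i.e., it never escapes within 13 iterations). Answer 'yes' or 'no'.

z_0 = 0 + 0i, c = -0.2510 + -1.2300i
Iter 1: z = -0.2510 + -1.2300i, |z|^2 = 1.5759
Iter 2: z = -1.7009 + -0.6125i, |z|^2 = 3.2683
Iter 3: z = 2.2669 + 0.8537i, |z|^2 = 5.8675
Escaped at iteration 3

Answer: no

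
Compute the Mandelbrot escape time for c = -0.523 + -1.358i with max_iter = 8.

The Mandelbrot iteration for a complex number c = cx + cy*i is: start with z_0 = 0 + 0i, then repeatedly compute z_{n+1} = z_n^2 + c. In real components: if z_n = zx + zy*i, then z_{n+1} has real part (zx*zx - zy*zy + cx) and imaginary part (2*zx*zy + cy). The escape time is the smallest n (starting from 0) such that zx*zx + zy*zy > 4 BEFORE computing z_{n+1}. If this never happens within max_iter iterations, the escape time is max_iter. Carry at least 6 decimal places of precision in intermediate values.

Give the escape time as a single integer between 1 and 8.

Answer: 2

Derivation:
z_0 = 0 + 0i, c = -0.5230 + -1.3580i
Iter 1: z = -0.5230 + -1.3580i, |z|^2 = 2.1177
Iter 2: z = -2.0936 + 0.0625i, |z|^2 = 4.3872
Escaped at iteration 2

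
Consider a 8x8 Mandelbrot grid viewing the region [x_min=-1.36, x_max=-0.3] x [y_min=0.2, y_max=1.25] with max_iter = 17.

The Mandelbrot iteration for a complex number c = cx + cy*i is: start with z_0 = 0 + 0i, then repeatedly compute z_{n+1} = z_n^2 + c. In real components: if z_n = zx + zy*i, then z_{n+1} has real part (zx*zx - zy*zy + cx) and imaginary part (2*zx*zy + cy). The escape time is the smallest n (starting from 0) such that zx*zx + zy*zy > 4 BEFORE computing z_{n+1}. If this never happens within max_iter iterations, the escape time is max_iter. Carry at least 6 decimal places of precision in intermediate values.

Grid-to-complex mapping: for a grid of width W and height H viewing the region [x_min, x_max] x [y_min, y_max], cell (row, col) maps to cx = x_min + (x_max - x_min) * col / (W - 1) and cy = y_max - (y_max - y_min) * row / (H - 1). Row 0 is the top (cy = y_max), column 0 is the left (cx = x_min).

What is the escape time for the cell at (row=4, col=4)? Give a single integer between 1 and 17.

z_0 = 0 + 0i, c = -0.7543 + 0.6500i
Iter 1: z = -0.7543 + 0.6500i, |z|^2 = 0.9914
Iter 2: z = -0.6078 + -0.3306i, |z|^2 = 0.4787
Iter 3: z = -0.4941 + 1.0519i, |z|^2 = 1.3506
Iter 4: z = -1.6166 + -0.3894i, |z|^2 = 2.7650
Iter 5: z = 1.7074 + 1.9091i, |z|^2 = 6.5600
Escaped at iteration 5

Answer: 5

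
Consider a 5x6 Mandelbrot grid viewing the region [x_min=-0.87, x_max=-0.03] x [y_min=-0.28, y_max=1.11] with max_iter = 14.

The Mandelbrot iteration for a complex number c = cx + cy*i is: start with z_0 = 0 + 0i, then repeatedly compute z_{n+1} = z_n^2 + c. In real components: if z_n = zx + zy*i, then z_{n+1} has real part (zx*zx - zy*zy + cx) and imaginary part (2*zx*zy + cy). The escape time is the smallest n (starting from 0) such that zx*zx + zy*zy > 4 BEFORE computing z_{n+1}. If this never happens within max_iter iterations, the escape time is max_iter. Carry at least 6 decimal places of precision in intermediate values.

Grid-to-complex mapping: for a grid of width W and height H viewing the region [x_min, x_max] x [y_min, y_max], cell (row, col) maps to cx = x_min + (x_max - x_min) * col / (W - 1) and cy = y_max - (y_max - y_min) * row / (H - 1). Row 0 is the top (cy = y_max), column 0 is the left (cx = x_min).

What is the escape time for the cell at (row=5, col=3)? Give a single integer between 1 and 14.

z_0 = 0 + 0i, c = -0.2400 + -0.2800i
Iter 1: z = -0.2400 + -0.2800i, |z|^2 = 0.1360
Iter 2: z = -0.2608 + -0.1456i, |z|^2 = 0.0892
Iter 3: z = -0.1932 + -0.2041i, |z|^2 = 0.0790
Iter 4: z = -0.2443 + -0.2012i, |z|^2 = 0.1002
Iter 5: z = -0.2208 + -0.1817i, |z|^2 = 0.0818
Iter 6: z = -0.2243 + -0.1998i, |z|^2 = 0.0902
Iter 7: z = -0.2296 + -0.1904i, |z|^2 = 0.0890
Iter 8: z = -0.2235 + -0.1926i, |z|^2 = 0.0870
Iter 9: z = -0.2271 + -0.1939i, |z|^2 = 0.0892
Iter 10: z = -0.2260 + -0.1919i, |z|^2 = 0.0879
Iter 11: z = -0.2257 + -0.1932i, |z|^2 = 0.0883
Iter 12: z = -0.2264 + -0.1928i, |z|^2 = 0.0884
Iter 13: z = -0.2259 + -0.1927i, |z|^2 = 0.0882

Answer: 14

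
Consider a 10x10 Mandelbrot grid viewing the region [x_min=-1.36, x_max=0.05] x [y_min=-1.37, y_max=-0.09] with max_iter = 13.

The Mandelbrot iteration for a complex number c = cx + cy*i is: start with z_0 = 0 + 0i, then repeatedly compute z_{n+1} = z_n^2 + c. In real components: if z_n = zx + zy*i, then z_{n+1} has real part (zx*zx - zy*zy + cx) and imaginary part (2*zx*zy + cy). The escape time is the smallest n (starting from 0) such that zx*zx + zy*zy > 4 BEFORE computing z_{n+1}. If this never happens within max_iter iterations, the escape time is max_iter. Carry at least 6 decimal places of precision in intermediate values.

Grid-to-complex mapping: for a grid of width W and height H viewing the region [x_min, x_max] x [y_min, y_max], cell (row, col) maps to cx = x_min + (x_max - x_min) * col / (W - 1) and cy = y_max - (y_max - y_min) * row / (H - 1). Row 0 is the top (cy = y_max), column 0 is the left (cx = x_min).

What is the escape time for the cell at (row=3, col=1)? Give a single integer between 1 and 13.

Answer: 4

Derivation:
z_0 = 0 + 0i, c = -1.2033 + -0.5167i
Iter 1: z = -1.2033 + -0.5167i, |z|^2 = 1.7150
Iter 2: z = -0.0223 + 0.7268i, |z|^2 = 0.5287
Iter 3: z = -1.7310 + -0.5490i, |z|^2 = 3.2979
Iter 4: z = 1.4917 + 1.3841i, |z|^2 = 4.1411
Escaped at iteration 4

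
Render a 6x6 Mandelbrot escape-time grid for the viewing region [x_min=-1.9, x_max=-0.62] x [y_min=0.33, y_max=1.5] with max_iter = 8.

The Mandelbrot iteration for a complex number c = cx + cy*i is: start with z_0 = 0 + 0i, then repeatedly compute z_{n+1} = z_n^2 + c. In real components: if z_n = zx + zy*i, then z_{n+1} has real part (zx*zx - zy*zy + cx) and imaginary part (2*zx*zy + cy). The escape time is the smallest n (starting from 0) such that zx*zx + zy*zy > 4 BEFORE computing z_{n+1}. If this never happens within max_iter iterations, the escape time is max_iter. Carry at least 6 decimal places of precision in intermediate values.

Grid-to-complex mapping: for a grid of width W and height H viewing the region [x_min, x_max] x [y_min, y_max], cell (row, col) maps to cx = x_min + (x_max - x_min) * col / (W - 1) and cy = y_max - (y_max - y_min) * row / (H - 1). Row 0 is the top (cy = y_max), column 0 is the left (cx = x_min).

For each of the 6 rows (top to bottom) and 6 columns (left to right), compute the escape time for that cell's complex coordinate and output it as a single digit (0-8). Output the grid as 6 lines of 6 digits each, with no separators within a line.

Answer: 111222
112233
123334
133344
233458
345888

Derivation:
(row=0, col=0): c = -1.9000 + 1.5000i → escape time 1
(row=0, col=1): c = -1.6440 + 1.5000i → escape time 1
(row=0, col=2): c = -1.3880 + 1.5000i → escape time 1
(row=0, col=3): c = -1.1320 + 1.5000i → escape time 2
(row=0, col=4): c = -0.8760 + 1.5000i → escape time 2
(row=0, col=5): c = -0.6200 + 1.5000i → escape time 2
(row=1, col=0): c = -1.9000 + 1.2660i → escape time 1
(row=1, col=1): c = -1.6440 + 1.2660i → escape time 1
(row=1, col=2): c = -1.3880 + 1.2660i → escape time 2
(row=1, col=3): c = -1.1320 + 1.2660i → escape time 2
(row=1, col=4): c = -0.8760 + 1.2660i → escape time 3
(row=1, col=5): c = -0.6200 + 1.2660i → escape time 3
(row=2, col=0): c = -1.9000 + 1.0320i → escape time 1
(row=2, col=1): c = -1.6440 + 1.0320i → escape time 2
(row=2, col=2): c = -1.3880 + 1.0320i → escape time 3
(row=2, col=3): c = -1.1320 + 1.0320i → escape time 3
(row=2, col=4): c = -0.8760 + 1.0320i → escape time 3
(row=2, col=5): c = -0.6200 + 1.0320i → escape time 4
(row=3, col=0): c = -1.9000 + 0.7980i → escape time 1
(row=3, col=1): c = -1.6440 + 0.7980i → escape time 3
(row=3, col=2): c = -1.3880 + 0.7980i → escape time 3
(row=3, col=3): c = -1.1320 + 0.7980i → escape time 3
(row=3, col=4): c = -0.8760 + 0.7980i → escape time 4
(row=3, col=5): c = -0.6200 + 0.7980i → escape time 4
(row=4, col=0): c = -1.9000 + 0.5640i → escape time 2
(row=4, col=1): c = -1.6440 + 0.5640i → escape time 3
(row=4, col=2): c = -1.3880 + 0.5640i → escape time 3
(row=4, col=3): c = -1.1320 + 0.5640i → escape time 4
(row=4, col=4): c = -0.8760 + 0.5640i → escape time 5
(row=4, col=5): c = -0.6200 + 0.5640i → escape time 8
(row=5, col=0): c = -1.9000 + 0.3300i → escape time 3
(row=5, col=1): c = -1.6440 + 0.3300i → escape time 4
(row=5, col=2): c = -1.3880 + 0.3300i → escape time 5
(row=5, col=3): c = -1.1320 + 0.3300i → escape time 8
(row=5, col=4): c = -0.8760 + 0.3300i → escape time 8
(row=5, col=5): c = -0.6200 + 0.3300i → escape time 8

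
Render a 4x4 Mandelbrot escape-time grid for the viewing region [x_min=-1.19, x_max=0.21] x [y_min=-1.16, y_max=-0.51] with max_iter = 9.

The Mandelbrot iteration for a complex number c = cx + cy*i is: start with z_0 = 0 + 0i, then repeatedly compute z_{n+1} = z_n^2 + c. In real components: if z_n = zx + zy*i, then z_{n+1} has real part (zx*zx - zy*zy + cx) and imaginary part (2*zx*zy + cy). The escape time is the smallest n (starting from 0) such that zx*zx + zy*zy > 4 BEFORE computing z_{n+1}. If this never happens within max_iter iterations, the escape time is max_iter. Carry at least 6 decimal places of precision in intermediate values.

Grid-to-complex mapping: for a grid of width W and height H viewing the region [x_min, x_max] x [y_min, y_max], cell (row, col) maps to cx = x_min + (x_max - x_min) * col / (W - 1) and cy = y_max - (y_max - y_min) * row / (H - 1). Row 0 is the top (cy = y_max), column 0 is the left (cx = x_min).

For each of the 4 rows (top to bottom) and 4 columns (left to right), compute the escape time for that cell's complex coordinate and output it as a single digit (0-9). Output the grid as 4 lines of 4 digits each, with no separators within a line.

(row=0, col=0): c = -1.1900 + -0.5100i → escape time 5
(row=0, col=1): c = -0.7233 + -0.5100i → escape time 7
(row=0, col=2): c = -0.2567 + -0.5100i → escape time 9
(row=0, col=3): c = 0.2100 + -0.5100i → escape time 9
(row=1, col=0): c = -1.1900 + -0.7267i → escape time 3
(row=1, col=1): c = -0.7233 + -0.7267i → escape time 4
(row=1, col=2): c = -0.2567 + -0.7267i → escape time 9
(row=1, col=3): c = 0.2100 + -0.7267i → escape time 6
(row=2, col=0): c = -1.1900 + -0.9433i → escape time 3
(row=2, col=1): c = -0.7233 + -0.9433i → escape time 4
(row=2, col=2): c = -0.2567 + -0.9433i → escape time 6
(row=2, col=3): c = 0.2100 + -0.9433i → escape time 4
(row=3, col=0): c = -1.1900 + -1.1600i → escape time 3
(row=3, col=1): c = -0.7233 + -1.1600i → escape time 3
(row=3, col=2): c = -0.2567 + -1.1600i → escape time 4
(row=3, col=3): c = 0.2100 + -1.1600i → escape time 3

Answer: 5799
3496
3464
3343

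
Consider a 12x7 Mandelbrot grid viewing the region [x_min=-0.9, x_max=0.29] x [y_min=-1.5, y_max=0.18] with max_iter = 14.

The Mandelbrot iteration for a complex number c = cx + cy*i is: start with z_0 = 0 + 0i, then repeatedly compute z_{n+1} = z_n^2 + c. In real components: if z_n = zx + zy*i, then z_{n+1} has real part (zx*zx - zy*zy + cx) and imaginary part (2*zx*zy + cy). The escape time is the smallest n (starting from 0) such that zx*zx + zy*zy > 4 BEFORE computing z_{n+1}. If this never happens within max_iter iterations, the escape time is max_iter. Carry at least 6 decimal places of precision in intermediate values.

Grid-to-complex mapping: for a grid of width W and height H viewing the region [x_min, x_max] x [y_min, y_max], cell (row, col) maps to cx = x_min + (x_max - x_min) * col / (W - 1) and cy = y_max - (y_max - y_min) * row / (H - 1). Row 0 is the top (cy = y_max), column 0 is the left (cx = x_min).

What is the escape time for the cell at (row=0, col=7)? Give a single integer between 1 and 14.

Answer: 14

Derivation:
z_0 = 0 + 0i, c = -0.1427 + 0.1800i
Iter 1: z = -0.1427 + 0.1800i, |z|^2 = 0.0528
Iter 2: z = -0.1548 + 0.1286i, |z|^2 = 0.0405
Iter 3: z = -0.1353 + 0.1402i, |z|^2 = 0.0380
Iter 4: z = -0.1441 + 0.1421i, |z|^2 = 0.0409
Iter 5: z = -0.1422 + 0.1391i, |z|^2 = 0.0395
Iter 6: z = -0.1419 + 0.1405i, |z|^2 = 0.0399
Iter 7: z = -0.1423 + 0.1401i, |z|^2 = 0.0399
Iter 8: z = -0.1421 + 0.1401i, |z|^2 = 0.0398
Iter 9: z = -0.1422 + 0.1402i, |z|^2 = 0.0399
Iter 10: z = -0.1422 + 0.1401i, |z|^2 = 0.0399
Iter 11: z = -0.1422 + 0.1402i, |z|^2 = 0.0399
Iter 12: z = -0.1422 + 0.1402i, |z|^2 = 0.0399
Iter 13: z = -0.1422 + 0.1402i, |z|^2 = 0.0399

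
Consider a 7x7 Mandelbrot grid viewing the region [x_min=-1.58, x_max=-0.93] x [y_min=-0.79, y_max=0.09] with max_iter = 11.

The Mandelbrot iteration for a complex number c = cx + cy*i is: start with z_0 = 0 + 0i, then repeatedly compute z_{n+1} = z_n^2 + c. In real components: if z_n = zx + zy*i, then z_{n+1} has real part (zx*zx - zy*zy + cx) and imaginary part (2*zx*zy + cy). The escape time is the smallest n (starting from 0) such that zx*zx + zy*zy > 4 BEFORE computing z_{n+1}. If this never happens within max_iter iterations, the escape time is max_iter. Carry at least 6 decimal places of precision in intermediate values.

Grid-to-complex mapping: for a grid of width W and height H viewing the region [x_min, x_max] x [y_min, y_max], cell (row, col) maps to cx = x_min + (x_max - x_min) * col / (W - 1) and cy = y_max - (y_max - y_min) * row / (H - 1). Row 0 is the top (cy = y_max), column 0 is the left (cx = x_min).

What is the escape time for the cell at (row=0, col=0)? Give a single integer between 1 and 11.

Answer: 6

Derivation:
z_0 = 0 + 0i, c = -1.5800 + 0.0900i
Iter 1: z = -1.5800 + 0.0900i, |z|^2 = 2.5045
Iter 2: z = 0.9083 + -0.1944i, |z|^2 = 0.8628
Iter 3: z = -0.7928 + -0.2631i, |z|^2 = 0.6978
Iter 4: z = -1.0207 + 0.5072i, |z|^2 = 1.2992
Iter 5: z = -0.7954 + -0.9455i, |z|^2 = 1.5266
Iter 6: z = -1.8414 + 1.5941i, |z|^2 = 5.9318
Escaped at iteration 6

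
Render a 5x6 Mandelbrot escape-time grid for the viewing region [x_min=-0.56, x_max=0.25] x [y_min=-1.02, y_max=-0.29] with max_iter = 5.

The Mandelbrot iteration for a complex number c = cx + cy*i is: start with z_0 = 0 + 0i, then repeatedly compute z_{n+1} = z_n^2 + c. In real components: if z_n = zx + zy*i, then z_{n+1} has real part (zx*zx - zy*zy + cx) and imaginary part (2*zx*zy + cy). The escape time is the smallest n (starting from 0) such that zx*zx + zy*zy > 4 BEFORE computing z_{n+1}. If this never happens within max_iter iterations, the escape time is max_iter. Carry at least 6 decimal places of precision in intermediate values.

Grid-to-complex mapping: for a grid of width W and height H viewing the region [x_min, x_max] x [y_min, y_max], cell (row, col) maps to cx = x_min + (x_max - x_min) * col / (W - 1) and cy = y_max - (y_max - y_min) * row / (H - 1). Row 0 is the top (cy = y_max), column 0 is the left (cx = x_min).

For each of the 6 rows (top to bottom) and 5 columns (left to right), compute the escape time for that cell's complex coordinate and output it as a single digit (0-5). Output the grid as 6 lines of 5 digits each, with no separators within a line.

(row=0, col=0): c = -0.5600 + -0.2900i → escape time 5
(row=0, col=1): c = -0.3575 + -0.2900i → escape time 5
(row=0, col=2): c = -0.1550 + -0.2900i → escape time 5
(row=0, col=3): c = 0.0475 + -0.2900i → escape time 5
(row=0, col=4): c = 0.2500 + -0.2900i → escape time 5
(row=1, col=0): c = -0.5600 + -0.4360i → escape time 5
(row=1, col=1): c = -0.3575 + -0.4360i → escape time 5
(row=1, col=2): c = -0.1550 + -0.4360i → escape time 5
(row=1, col=3): c = 0.0475 + -0.4360i → escape time 5
(row=1, col=4): c = 0.2500 + -0.4360i → escape time 5
(row=2, col=0): c = -0.5600 + -0.5820i → escape time 5
(row=2, col=1): c = -0.3575 + -0.5820i → escape time 5
(row=2, col=2): c = -0.1550 + -0.5820i → escape time 5
(row=2, col=3): c = 0.0475 + -0.5820i → escape time 5
(row=2, col=4): c = 0.2500 + -0.5820i → escape time 5
(row=3, col=0): c = -0.5600 + -0.7280i → escape time 5
(row=3, col=1): c = -0.3575 + -0.7280i → escape time 5
(row=3, col=2): c = -0.1550 + -0.7280i → escape time 5
(row=3, col=3): c = 0.0475 + -0.7280i → escape time 5
(row=3, col=4): c = 0.2500 + -0.7280i → escape time 5
(row=4, col=0): c = -0.5600 + -0.8740i → escape time 4
(row=4, col=1): c = -0.3575 + -0.8740i → escape time 5
(row=4, col=2): c = -0.1550 + -0.8740i → escape time 5
(row=4, col=3): c = 0.0475 + -0.8740i → escape time 5
(row=4, col=4): c = 0.2500 + -0.8740i → escape time 4
(row=5, col=0): c = -0.5600 + -1.0200i → escape time 4
(row=5, col=1): c = -0.3575 + -1.0200i → escape time 5
(row=5, col=2): c = -0.1550 + -1.0200i → escape time 5
(row=5, col=3): c = 0.0475 + -1.0200i → escape time 4
(row=5, col=4): c = 0.2500 + -1.0200i → escape time 4

Answer: 55555
55555
55555
55555
45554
45544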